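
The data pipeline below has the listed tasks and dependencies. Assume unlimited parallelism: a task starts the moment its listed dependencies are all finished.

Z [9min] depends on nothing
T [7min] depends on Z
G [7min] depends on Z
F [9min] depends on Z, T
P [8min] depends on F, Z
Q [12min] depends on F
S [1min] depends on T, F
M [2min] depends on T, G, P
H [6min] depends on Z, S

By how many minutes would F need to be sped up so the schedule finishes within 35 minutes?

Current finish: 37 minutes; target: 35.
F is on every critical path, so each minute cut from F cuts the finish by one (this holds down to a finish of 29).
Need 37 − 35 = 2 minutes off F → F becomes 7 minutes, finish becomes 35.

2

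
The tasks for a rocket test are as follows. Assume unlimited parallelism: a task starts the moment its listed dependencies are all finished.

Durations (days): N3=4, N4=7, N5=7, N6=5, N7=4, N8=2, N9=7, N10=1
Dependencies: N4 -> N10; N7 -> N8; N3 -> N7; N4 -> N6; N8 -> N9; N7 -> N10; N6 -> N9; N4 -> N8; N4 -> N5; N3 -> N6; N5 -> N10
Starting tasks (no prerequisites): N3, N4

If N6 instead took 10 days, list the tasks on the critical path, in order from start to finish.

N4, N6, N9

Baseline: N4→N6→N9 = 7+5+7 = 19 → 19 days.
Since N6 is critical, the +5 change carries straight to that chain (now 24 days).
The critical path is still N4→N6→N9; finish is now 24 days.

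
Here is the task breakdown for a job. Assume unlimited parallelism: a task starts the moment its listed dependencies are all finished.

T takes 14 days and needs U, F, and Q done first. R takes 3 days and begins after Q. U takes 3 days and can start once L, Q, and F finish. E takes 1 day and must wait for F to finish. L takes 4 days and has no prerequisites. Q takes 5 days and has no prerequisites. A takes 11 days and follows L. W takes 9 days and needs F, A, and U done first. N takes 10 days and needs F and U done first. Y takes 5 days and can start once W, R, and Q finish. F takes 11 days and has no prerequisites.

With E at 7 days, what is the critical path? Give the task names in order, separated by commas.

Critical path before the change: L→A→W→Y = 4+11+9+5 = 29 giving 29 days.
E has 17 days of float (longest path through it is 12).
No other chain overtakes it, so the finish is 29 days.

L, A, W, Y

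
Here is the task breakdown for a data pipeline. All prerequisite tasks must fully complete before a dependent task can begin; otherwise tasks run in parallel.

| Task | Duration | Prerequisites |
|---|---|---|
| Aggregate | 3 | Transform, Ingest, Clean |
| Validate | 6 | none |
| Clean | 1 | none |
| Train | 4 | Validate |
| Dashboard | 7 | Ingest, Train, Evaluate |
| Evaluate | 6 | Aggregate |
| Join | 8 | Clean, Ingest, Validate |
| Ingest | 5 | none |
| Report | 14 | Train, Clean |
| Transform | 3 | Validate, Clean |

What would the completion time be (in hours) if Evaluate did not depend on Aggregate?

With the dependency in place, Validate→Transform→Aggregate→Evaluate→Dashboard = 6+3+3+6+7 = 25 sets the finish at 25 hours.
Without Aggregate→Evaluate, Evaluate's earliest start moves from 12 to 0.
After: Validate→Train→Report = 6+4+14 = 24 → 24 hours.

24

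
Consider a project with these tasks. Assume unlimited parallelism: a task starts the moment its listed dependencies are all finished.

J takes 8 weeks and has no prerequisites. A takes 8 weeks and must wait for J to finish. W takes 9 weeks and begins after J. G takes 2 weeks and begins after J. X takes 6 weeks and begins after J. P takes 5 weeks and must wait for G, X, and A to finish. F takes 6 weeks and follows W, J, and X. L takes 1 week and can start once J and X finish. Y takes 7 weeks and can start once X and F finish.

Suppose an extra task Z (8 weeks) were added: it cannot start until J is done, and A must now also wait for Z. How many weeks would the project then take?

Originally the project takes 30 weeks.
With Z inserted, A now waits for max(J, Z).
New critical path: J→W→F→Y = 8+9+6+7 = 30 ⇒ 30 weeks.

30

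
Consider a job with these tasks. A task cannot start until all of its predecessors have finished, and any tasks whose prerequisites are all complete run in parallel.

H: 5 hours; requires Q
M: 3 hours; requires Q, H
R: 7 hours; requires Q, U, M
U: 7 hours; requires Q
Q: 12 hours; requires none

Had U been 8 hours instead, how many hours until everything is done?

The binding path is Q→H→M→R = 12+5+3+7 = 27; finish at 27 hours.
The longest path through U is only 26 hours, so U has float 1.
Now Q→U→R = 12+8+7 = 27 is longest, so the finish becomes 27 hours.

27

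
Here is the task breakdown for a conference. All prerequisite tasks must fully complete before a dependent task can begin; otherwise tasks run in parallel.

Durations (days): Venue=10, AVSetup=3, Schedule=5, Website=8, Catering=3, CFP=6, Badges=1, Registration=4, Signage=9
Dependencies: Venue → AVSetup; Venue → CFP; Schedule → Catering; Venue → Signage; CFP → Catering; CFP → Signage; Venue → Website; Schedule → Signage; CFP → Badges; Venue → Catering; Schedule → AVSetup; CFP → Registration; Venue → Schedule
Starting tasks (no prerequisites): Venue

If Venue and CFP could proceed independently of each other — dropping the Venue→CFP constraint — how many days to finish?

With the dependency in place, Venue→CFP→Signage = 10+6+9 = 25 sets the finish at 25 days.
Without Venue→CFP, CFP's earliest start moves from 10 to 0.
New critical path: Venue→Schedule→Signage = 10+5+9 = 24 ⇒ 24 days.

24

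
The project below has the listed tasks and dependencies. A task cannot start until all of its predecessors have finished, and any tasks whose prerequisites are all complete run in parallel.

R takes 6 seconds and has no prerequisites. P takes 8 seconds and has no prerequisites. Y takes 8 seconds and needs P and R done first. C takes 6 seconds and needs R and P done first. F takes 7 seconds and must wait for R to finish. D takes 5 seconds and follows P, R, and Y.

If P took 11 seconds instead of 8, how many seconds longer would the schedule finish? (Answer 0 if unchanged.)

3

Actual critical path: P→Y→D = 8+8+5 = 21 ⇒ 21 seconds.
Since P is critical, the +3 change carries straight to that chain (now 24 seconds).
That remains the longest chain; total 24 seconds.
Change in finish: 24 − 21 = +3 seconds.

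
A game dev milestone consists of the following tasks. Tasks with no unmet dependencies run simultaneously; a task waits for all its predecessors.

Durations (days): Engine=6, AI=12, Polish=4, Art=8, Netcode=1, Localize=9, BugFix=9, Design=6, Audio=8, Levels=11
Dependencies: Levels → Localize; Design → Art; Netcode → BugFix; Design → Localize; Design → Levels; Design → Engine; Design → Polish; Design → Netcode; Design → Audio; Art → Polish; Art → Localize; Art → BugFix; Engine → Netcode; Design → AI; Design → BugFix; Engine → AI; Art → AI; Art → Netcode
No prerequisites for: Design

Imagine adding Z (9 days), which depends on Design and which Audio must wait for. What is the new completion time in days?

Originally the schedule takes 26 days.
With Z inserted, Audio now waits for max(Design, Z).
New critical path: Design→Art→AI = 6+8+12 = 26 ⇒ 26 days.

26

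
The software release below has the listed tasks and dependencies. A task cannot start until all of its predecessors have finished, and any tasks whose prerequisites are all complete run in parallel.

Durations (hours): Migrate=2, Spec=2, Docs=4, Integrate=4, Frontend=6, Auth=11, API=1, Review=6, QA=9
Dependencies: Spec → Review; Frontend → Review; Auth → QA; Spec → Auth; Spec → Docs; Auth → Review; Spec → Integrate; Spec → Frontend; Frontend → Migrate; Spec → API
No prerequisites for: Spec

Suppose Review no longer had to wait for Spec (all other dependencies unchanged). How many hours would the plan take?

22

With the dependency in place, Spec→Auth→QA = 2+11+9 = 22 sets the finish at 22 hours.
Dropping Spec→Review doesn't change Review's earliest start (13); another predecessor still binds.
New critical path: Spec→Auth→QA = 2+11+9 = 22 ⇒ 22 hours.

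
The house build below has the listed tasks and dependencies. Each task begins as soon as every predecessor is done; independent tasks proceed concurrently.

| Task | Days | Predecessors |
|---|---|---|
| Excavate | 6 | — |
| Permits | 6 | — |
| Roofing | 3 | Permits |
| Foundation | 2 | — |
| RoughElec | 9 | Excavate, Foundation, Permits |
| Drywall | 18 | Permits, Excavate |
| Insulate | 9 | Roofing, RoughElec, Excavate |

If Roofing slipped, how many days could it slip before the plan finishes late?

Critical path: Permits→RoughElec→Insulate = 6+9+9 = 24, so the finish is 24 days.
The longest chain containing Roofing totals 18 days.
Float = 24 − 18 = 6.

6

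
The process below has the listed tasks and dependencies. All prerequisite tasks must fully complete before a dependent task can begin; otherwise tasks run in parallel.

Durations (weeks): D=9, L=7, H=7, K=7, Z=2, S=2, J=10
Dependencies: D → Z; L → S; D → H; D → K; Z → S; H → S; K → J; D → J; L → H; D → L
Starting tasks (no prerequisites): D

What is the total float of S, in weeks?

1

The longest chain is D→K→J = 9+7+10 = 26; overall finish 26 weeks.
S finishes as early as 25 and must finish by 26.
So S can slip 26 − 25 = 1 week.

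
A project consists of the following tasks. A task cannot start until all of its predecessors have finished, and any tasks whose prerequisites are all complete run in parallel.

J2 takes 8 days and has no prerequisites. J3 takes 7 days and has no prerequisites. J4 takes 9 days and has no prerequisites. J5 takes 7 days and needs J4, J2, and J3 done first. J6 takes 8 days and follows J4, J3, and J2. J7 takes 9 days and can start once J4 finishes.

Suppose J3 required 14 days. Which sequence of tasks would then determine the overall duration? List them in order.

J3, J6

Actual critical path: J4→J7 = 9+9 = 18 ⇒ 18 days.
The longest path through J3 is only 15 days, so J3 has float 3.
New critical path: J3→J6 = 14+8 = 22 ⇒ 22 days.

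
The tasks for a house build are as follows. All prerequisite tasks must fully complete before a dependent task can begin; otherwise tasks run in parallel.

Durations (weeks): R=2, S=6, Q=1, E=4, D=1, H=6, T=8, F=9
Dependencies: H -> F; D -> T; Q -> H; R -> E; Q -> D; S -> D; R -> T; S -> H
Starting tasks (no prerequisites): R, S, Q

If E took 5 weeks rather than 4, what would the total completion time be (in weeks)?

Baseline: S→H→F = 6+6+9 = 21 → 21 weeks.
E has 15 weeks of float (longest path through it is 6).
That remains the longest chain; total 21 weeks.

21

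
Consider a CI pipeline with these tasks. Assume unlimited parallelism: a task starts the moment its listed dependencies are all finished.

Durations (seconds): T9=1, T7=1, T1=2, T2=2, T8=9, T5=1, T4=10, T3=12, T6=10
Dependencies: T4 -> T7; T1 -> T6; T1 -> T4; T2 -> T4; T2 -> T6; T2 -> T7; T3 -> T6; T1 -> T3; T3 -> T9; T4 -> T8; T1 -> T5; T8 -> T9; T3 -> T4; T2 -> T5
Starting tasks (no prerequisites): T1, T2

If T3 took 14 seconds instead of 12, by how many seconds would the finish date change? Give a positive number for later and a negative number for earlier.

2

Actual critical path: T1→T3→T4→T8→T9 = 2+12+10+9+1 = 34 ⇒ 34 seconds.
T3 is on the critical path; changing it to 14 makes that path 36 seconds.
That remains the longest chain; total 36 seconds.
Change in finish: 36 − 34 = +2 seconds.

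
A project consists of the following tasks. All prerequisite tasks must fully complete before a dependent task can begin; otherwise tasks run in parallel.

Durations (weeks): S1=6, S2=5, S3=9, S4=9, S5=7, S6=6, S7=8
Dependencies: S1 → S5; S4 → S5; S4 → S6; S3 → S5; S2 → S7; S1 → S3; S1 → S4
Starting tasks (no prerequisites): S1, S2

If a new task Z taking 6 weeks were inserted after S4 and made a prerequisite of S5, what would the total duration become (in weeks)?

28

Originally the project takes 22 weeks.
With Z inserted, S5 now waits for max(S4, S1, S3, Z).
New critical path: S1→S4→Z→S5 = 6+9+6+7 = 28 ⇒ 28 weeks.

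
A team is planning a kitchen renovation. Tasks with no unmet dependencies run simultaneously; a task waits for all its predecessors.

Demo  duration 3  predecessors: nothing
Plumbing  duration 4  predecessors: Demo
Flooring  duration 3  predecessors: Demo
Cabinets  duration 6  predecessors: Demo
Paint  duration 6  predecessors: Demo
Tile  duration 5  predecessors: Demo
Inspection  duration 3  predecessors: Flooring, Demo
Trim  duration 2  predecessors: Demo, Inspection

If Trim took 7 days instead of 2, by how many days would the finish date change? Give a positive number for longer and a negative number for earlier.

As given, the longest chain is Demo→Flooring→Inspection→Trim = 3+3+3+2 = 11, so the finish is 11 days.
Since Trim is critical, the +5 change carries straight to that chain (now 16 days).
That remains the longest chain; total 16 days.
Change in finish: 16 − 11 = +5 days.

5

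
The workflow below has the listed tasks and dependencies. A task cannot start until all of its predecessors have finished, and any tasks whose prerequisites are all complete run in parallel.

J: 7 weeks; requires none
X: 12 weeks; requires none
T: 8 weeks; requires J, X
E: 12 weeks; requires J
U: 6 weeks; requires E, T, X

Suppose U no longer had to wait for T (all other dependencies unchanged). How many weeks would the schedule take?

25

With the dependency in place, X→T→U = 12+8+6 = 26 sets the finish at 26 weeks.
Without T→U, U's earliest start moves from 20 to 19.
After: J→E→U = 7+12+6 = 25 → 25 weeks.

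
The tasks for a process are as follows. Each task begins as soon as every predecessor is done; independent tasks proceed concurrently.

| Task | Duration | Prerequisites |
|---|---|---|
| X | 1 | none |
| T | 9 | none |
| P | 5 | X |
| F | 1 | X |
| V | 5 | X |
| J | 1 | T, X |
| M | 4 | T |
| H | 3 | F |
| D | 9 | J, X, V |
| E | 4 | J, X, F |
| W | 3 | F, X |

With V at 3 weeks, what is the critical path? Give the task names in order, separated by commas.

T, J, D

As given, the longest chain is T→J→D = 9+1+9 = 19, so the finish is 19 weeks.
V is off the critical path — its longest chain is 15 weeks, giving 4 of slack.
No other chain overtakes it, so the finish is 19 weeks.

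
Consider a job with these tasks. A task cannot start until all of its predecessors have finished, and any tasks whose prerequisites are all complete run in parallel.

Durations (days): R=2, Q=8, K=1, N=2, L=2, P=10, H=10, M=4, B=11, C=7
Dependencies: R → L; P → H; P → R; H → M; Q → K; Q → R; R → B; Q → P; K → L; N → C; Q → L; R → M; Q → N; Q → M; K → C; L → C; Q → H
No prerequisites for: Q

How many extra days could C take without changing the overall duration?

3

Critical path: Q→P→H→M = 8+10+10+4 = 32, so the finish is 32 days.
Longest path through C: 29 days (earliest finish 29, latest finish 32).
So C can slip 32 − 29 = 3 days.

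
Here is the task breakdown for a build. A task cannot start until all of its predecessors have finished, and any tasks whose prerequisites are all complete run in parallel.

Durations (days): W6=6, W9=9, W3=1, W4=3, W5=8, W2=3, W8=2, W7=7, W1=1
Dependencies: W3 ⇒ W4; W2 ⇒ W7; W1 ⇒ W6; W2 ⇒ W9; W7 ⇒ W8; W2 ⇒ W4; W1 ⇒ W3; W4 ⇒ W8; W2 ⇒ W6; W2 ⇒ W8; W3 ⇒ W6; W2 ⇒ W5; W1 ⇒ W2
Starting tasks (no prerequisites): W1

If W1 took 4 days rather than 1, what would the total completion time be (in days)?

16

Critical path before the change: W1→W2→W7→W8 = 1+3+7+2 = 13 giving 13 days.
W1 lies on that path, so at 4 days the path becomes 16 days.
The critical path is still W1→W2→W7→W8; finish is now 16 days.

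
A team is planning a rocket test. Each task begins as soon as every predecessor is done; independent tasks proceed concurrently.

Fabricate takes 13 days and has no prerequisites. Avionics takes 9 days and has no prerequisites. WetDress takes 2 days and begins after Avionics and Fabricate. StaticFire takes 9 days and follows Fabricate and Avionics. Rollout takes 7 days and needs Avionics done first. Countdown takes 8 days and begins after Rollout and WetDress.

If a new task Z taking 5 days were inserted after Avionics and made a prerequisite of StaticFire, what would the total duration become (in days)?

Originally the rocket test takes 24 days.
With Z inserted, StaticFire now waits for max(Fabricate, Avionics, Z).
New critical path: Avionics→Rollout→Countdown = 9+7+8 = 24 ⇒ 24 days.

24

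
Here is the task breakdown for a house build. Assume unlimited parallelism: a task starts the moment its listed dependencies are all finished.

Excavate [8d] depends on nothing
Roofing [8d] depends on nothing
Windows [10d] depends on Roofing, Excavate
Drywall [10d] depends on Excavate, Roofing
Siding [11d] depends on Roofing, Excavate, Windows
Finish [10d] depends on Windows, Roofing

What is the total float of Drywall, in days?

11

Excavate→Windows→Siding = 8+10+11 = 29 sets the makespan at 29 days.
Longest path through Drywall: 18 days (earliest finish 18, latest finish 29).
Float = 29 − 18 = 11.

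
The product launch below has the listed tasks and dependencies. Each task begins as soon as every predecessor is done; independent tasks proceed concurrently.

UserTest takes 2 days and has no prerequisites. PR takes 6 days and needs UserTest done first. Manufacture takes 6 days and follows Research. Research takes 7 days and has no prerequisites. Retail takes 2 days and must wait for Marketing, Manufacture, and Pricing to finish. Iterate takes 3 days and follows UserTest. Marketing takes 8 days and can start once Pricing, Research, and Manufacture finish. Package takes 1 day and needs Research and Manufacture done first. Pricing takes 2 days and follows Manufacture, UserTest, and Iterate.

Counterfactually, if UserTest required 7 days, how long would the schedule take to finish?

Critical path before the change: Research→Manufacture→Pricing→Marketing→Retail = 7+6+2+8+2 = 25 giving 25 days.
The longest path through UserTest is only 17 days, so UserTest has float 8.
That remains the longest chain; total 25 days.

25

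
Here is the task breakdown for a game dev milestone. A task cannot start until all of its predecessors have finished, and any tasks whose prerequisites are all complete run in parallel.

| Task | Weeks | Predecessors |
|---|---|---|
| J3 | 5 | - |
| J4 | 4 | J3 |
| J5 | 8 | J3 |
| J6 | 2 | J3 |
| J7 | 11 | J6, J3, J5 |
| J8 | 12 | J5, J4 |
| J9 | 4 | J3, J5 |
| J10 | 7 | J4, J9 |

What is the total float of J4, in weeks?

4

Critical path: J3→J5→J8 = 5+8+12 = 25, so the finish is 25 weeks.
J4 finishes as early as 9 and must finish by 13.
So J4 can slip 13 − 9 = 4 weeks.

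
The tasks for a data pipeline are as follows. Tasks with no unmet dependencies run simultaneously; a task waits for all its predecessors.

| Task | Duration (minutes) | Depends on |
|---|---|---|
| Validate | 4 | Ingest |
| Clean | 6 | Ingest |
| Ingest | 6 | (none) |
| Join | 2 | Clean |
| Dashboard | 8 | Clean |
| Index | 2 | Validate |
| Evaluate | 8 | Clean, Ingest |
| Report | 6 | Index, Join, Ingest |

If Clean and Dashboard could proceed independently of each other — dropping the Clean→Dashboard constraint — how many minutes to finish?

20

With the dependency in place, Ingest→Clean→Join→Report = 6+6+2+6 = 20 sets the finish at 20 minutes.
Without Clean→Dashboard, Dashboard's earliest start moves from 12 to 0.
The longest chain is now Ingest→Clean→Join→Report = 6+6+2+6 = 20, so the project takes 20 minutes.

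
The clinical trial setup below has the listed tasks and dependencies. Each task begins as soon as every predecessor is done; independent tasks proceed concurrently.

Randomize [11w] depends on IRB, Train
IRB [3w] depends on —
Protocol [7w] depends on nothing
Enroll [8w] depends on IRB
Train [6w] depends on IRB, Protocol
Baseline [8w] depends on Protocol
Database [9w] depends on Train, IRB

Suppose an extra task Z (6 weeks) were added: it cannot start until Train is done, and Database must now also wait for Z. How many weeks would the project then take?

Originally the project takes 24 weeks.
With Z inserted, Database now waits for max(Train, IRB, Z).
New critical path: Protocol→Train→Z→Database = 7+6+6+9 = 28 ⇒ 28 weeks.

28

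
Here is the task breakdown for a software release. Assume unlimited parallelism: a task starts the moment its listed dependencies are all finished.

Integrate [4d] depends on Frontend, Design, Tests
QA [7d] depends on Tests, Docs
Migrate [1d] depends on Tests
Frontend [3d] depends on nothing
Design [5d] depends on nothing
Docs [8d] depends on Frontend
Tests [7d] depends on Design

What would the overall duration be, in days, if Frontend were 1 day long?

Critical path before the change: Design→Tests→QA = 5+7+7 = 19 giving 19 days.
Frontend is off the critical path — its longest chain is 18 days, giving 1 of slack.
That remains the longest chain; total 19 days.

19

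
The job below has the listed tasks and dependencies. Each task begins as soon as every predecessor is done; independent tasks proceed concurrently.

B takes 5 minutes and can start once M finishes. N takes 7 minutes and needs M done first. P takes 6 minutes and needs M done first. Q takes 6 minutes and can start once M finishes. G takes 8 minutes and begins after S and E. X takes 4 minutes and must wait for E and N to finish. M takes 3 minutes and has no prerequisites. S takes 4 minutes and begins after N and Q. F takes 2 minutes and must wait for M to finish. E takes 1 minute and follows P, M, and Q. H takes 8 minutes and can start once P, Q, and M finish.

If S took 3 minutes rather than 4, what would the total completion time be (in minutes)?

21

Baseline: M→N→S→G = 3+7+4+8 = 22 → 22 minutes.
S is on the critical path; changing it to 3 makes that path 21 minutes.
No other chain overtakes it, so the finish is 21 minutes.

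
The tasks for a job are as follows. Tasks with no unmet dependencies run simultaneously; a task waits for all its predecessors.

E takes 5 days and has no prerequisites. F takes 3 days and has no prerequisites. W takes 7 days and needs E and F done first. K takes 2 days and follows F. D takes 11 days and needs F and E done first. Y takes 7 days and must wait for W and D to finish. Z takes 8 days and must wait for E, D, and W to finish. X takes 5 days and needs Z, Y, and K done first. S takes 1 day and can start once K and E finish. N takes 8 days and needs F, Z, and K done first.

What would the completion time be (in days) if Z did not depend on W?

With the dependency in place, E→D→Z→N = 5+11+8+8 = 32 sets the finish at 32 days.
Dropping W→Z doesn't change Z's earliest start (16); another predecessor still binds.
New critical path: E→D→Z→N = 5+11+8+8 = 32 ⇒ 32 days.

32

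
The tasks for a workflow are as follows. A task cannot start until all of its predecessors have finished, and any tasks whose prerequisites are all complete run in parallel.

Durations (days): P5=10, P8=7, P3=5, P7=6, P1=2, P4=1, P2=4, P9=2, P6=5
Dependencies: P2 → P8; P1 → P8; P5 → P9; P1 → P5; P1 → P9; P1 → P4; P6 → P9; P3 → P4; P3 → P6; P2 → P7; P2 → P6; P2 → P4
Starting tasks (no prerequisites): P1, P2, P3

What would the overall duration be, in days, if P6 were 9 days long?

16

The binding path is P1→P5→P9 = 2+10+2 = 14; finish at 14 days.
The longest path through P6 is only 12 days, so P6 has float 2.
New critical path: P3→P6→P9 = 5+9+2 = 16 ⇒ 16 days.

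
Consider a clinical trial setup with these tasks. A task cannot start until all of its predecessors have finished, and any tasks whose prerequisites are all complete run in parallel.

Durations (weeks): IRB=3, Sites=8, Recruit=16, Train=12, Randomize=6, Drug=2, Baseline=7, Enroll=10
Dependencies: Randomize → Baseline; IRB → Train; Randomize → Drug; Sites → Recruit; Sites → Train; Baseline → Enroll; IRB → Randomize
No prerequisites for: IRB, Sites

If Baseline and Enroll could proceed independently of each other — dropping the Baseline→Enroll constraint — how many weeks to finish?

Original critical path: IRB→Randomize→Baseline→Enroll = 3+6+7+10 = 26 ⇒ 26 weeks.
Without Baseline→Enroll, Enroll's earliest start moves from 16 to 0.
After: Sites→Recruit = 8+16 = 24 → 24 weeks.

24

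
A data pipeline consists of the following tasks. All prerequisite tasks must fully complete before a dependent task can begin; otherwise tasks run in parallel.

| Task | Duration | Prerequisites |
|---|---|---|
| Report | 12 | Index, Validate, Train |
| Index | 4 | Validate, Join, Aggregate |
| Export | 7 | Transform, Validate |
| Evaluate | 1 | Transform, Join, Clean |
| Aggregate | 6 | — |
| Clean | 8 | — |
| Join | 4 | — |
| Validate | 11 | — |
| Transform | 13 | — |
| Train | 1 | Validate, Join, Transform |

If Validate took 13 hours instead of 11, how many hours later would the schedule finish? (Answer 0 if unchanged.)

2

Critical path before the change: Validate→Index→Report = 11+4+12 = 27 giving 27 hours.
Validate lies on that path, so at 13 hours the path becomes 29 hours.
That remains the longest chain; total 29 hours.
Change in finish: 29 − 27 = +2 hours.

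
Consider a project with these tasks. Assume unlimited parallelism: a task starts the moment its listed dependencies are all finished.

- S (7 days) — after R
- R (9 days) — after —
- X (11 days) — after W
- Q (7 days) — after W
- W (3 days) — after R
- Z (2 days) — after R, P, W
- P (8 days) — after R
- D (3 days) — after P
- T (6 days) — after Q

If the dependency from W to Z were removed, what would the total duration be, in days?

25

With the dependency in place, R→W→Q→T = 9+3+7+6 = 25 sets the finish at 25 days.
Dropping W→Z doesn't change Z's earliest start (17); another predecessor still binds.
The longest chain is now R→W→Q→T = 9+3+7+6 = 25, so the plan takes 25 days.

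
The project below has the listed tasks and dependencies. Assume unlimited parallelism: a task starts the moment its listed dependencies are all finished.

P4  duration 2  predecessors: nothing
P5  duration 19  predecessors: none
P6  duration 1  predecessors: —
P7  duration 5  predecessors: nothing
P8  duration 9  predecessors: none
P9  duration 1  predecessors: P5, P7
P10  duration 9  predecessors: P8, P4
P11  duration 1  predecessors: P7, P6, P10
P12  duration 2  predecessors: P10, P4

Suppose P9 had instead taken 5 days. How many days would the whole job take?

24

The binding path is P5→P9 = 19+1 = 20; finish at 20 days.
P9 lies on that path, so at 5 days the path becomes 24 days.
No other chain overtakes it, so the finish is 24 days.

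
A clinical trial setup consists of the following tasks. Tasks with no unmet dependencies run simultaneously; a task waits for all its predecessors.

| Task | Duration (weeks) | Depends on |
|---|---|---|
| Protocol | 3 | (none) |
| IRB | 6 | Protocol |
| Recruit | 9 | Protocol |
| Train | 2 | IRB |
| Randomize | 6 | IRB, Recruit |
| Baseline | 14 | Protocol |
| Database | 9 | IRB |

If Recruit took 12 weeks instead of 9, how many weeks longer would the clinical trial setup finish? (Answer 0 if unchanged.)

Actual critical path: Protocol→Recruit→Randomize = 3+9+6 = 18 ⇒ 18 weeks.
Recruit is on the critical path; changing it to 12 makes that path 21 weeks.
No other chain overtakes it, so the finish is 21 weeks.
Change in finish: 21 − 18 = +3 weeks.

3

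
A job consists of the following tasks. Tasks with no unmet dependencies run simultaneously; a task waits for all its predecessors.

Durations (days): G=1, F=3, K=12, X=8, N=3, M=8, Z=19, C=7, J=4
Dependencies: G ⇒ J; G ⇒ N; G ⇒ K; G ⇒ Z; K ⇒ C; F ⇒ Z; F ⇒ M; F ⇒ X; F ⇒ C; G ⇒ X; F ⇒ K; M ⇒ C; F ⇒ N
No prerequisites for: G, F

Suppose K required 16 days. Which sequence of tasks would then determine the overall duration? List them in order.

F, K, C

As given, the longest chain is F→K→C = 3+12+7 = 22, so the finish is 22 days.
K lies on that path, so at 16 days the path becomes 26 days.
No other chain overtakes it, so the finish is 26 days.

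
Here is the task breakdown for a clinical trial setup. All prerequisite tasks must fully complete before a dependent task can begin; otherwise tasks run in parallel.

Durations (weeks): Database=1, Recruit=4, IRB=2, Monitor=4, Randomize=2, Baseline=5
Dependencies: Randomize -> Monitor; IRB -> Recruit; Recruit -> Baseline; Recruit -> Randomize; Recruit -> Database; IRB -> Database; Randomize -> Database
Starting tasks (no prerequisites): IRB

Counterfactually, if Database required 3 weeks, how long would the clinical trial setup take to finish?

12

Actual critical path: IRB→Recruit→Randomize→Monitor = 2+4+2+4 = 12 ⇒ 12 weeks.
Database is off the critical path — its longest chain is 9 weeks, giving 3 of slack.
That remains the longest chain; total 12 weeks.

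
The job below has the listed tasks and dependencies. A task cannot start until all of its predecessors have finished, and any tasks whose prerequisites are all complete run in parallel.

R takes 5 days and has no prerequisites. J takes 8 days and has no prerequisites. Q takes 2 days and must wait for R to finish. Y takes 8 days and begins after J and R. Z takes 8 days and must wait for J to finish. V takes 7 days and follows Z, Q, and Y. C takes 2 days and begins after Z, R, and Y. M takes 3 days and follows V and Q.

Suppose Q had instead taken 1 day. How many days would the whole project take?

26

Actual critical path: J→Y→V→M = 8+8+7+3 = 26 ⇒ 26 days.
The longest path through Q is only 17 days, so Q has float 9.
The critical path is still J→Y→V→M; finish is now 26 days.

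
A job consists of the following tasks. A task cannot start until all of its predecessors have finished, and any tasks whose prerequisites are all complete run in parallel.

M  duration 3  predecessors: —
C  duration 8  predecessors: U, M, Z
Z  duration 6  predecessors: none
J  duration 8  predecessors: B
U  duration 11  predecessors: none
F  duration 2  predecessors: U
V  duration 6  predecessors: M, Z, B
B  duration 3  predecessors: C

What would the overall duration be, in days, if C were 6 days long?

28

As given, the longest chain is U→C→B→J = 11+8+3+8 = 30, so the finish is 30 days.
Since C is critical, the -2 change carries straight to that chain (now 28 days).
That remains the longest chain; total 28 days.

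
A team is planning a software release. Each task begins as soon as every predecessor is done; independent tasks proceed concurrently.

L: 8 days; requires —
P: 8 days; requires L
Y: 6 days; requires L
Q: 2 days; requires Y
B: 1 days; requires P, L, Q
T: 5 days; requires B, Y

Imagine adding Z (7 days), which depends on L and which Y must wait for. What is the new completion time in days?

Originally the project takes 22 days.
With Z inserted, Y now waits for max(L, Z).
New critical path: L→Z→Y→Q→B→T = 8+7+6+2+1+5 = 29 ⇒ 29 days.

29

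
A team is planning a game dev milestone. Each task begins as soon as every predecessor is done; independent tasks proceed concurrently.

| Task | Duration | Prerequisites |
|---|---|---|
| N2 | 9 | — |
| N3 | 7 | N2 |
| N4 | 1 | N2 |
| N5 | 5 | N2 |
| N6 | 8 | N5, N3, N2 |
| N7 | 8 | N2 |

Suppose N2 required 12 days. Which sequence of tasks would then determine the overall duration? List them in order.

N2, N3, N6

As given, the longest chain is N2→N3→N6 = 9+7+8 = 24, so the finish is 24 days.
N2 lies on that path, so at 12 days the path becomes 27 days.
That remains the longest chain; total 27 days.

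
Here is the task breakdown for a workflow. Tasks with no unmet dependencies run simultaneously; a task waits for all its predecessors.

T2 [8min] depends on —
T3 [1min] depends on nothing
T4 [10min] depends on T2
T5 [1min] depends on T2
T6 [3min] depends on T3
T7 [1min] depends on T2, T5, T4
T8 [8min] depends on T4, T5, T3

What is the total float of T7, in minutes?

The longest chain is T2→T4→T8 = 8+10+8 = 26; overall finish 26 minutes.
Longest path through T7: 19 minutes (earliest finish 19, latest finish 26).
So T7 can slip 26 − 19 = 7 minutes.

7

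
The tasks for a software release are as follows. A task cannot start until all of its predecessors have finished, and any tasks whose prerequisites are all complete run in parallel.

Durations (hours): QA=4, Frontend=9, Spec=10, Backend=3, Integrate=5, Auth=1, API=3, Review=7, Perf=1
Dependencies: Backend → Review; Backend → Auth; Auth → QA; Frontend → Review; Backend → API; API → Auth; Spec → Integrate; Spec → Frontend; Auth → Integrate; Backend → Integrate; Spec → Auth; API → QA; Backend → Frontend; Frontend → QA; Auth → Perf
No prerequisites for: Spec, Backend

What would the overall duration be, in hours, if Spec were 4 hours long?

20

The binding path is Spec→Frontend→Review = 10+9+7 = 26; finish at 26 hours.
Spec is on the critical path; changing it to 4 makes that path 20 hours.
No other chain overtakes it, so the finish is 20 hours.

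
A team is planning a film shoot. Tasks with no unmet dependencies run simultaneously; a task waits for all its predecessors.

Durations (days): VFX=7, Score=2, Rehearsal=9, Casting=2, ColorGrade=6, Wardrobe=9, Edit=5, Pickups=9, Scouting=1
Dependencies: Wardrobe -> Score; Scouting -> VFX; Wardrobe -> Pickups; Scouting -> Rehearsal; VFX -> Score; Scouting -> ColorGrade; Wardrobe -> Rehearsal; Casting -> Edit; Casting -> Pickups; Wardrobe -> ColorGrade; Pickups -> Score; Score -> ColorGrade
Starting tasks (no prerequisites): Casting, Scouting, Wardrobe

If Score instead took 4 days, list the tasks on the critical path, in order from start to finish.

Wardrobe, Pickups, Score, ColorGrade

Critical path before the change: Wardrobe→Pickups→Score→ColorGrade = 9+9+2+6 = 26 giving 26 days.
Since Score is critical, the +2 change carries straight to that chain (now 28 days).
No other chain overtakes it, so the finish is 28 days.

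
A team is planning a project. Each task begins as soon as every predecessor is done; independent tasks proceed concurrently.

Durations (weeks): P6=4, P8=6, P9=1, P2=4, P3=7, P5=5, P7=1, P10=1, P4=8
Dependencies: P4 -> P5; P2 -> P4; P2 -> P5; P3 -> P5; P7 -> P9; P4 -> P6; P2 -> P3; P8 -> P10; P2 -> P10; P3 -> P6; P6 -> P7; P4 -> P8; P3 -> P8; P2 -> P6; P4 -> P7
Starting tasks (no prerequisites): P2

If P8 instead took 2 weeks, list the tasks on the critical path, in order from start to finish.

Actual critical path: P2→P4→P8→P10 = 4+8+6+1 = 19 ⇒ 19 weeks.
P8 is on the critical path; changing it to 2 makes that path 15 weeks.
The binding chain switches to P2→P4→P6→P7→P9 = 4+8+4+1+1 = 18; finish 18 weeks.

P2, P4, P6, P7, P9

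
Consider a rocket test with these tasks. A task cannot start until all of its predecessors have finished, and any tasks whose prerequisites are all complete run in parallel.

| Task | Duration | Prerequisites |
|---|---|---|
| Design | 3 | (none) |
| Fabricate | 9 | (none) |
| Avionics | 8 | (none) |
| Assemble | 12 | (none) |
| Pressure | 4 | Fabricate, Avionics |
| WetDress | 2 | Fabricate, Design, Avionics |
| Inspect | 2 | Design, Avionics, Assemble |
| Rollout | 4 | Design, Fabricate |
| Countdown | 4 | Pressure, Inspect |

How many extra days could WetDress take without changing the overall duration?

Critical path: Assemble→Inspect→Countdown = 12+2+4 = 18, so the finish is 18 days.
The longest chain containing WetDress totals 11 days.
Float = 18 − 11 = 7.

7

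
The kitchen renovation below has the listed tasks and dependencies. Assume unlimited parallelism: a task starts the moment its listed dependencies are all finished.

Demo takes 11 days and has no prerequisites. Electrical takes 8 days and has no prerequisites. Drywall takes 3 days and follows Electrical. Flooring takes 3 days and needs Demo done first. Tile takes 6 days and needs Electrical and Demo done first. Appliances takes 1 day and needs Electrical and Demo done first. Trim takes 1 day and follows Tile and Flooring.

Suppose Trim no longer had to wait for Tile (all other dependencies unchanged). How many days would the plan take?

Before: longest chain Demo→Tile→Trim = 11+6+1 = 18, finish 18.
Without Tile→Trim, Trim's earliest start moves from 17 to 14.
After: Demo→Tile = 11+6 = 17 → 17 days.

17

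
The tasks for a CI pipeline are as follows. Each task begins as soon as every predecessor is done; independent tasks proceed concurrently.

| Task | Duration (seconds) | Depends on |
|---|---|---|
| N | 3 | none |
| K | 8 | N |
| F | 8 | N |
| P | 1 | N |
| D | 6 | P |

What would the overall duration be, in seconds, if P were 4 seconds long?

13

Baseline: N→K = 3+8 = 11 → 11 seconds.
P is off the critical path — its longest chain is 10 seconds, giving 1 of slack.
Now N→P→D = 3+4+6 = 13 is longest, so the finish becomes 13 seconds.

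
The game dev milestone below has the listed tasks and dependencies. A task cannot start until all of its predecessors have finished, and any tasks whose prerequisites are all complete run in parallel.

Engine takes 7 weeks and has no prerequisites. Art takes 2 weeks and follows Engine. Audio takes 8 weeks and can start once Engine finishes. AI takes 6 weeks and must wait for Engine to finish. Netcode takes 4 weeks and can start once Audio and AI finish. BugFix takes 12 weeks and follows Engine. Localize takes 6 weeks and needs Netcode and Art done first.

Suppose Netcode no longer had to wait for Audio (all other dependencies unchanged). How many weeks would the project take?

Original critical path: Engine→Audio→Netcode→Localize = 7+8+4+6 = 25 ⇒ 25 weeks.
Without Audio→Netcode, Netcode's earliest start moves from 15 to 13.
After: Engine→AI→Netcode→Localize = 7+6+4+6 = 23 → 23 weeks.

23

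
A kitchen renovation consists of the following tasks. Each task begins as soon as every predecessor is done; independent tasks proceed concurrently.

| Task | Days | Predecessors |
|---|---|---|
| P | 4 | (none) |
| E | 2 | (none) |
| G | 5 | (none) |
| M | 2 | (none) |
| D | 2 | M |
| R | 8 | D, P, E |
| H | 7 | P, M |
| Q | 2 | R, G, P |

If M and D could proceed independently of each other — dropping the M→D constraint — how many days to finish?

14

Before: longest chain P→R→Q = 4+8+2 = 14, finish 14.
Without M→D, D's earliest start moves from 2 to 0.
New critical path: P→R→Q = 4+8+2 = 14 ⇒ 14 days.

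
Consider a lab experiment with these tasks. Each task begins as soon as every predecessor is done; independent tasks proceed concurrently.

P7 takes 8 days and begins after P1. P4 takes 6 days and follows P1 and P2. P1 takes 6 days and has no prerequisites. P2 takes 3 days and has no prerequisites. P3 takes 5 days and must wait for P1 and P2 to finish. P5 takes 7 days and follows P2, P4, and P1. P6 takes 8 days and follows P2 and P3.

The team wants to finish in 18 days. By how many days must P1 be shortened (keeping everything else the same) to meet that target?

1

Current finish: 19 days; target: 18.
P1 is on every critical path, so each day cut from P1 cuts the finish by one (this holds down to a finish of 16).
Need 19 − 18 = 1 day off P1 → P1 becomes 5 days, finish becomes 18.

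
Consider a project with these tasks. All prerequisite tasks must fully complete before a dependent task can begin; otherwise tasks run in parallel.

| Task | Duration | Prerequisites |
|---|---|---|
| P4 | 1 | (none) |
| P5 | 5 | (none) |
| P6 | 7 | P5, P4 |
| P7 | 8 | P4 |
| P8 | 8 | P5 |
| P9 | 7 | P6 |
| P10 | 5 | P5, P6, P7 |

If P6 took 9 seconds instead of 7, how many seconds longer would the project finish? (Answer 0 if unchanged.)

As given, the longest chain is P5→P6→P9 = 5+7+7 = 19, so the finish is 19 seconds.
Since P6 is critical, the +2 change carries straight to that chain (now 21 seconds).
The critical path is still P5→P6→P9; finish is now 21 seconds.
Change in finish: 21 − 19 = +2 seconds.

2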